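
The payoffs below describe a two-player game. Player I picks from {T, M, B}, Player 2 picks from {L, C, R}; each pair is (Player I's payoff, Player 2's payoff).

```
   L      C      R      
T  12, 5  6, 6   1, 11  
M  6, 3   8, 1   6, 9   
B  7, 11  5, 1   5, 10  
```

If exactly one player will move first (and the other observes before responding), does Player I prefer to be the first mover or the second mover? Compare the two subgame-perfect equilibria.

If Player I leads: Player 2's best replies are T→R, M→R, B→L; Player I's induced payoffs 1, 6, 7; outcome (B, L), payoffs (7, 11).
If Player 2 leads: Player I's best replies are L→T, C→M, R→M; Player 2's induced payoffs 5, 1, 9; outcome (M, R), payoffs (6, 9).
Player I gets 7 moving first and 6 moving second, so Player I prefers to move first.

first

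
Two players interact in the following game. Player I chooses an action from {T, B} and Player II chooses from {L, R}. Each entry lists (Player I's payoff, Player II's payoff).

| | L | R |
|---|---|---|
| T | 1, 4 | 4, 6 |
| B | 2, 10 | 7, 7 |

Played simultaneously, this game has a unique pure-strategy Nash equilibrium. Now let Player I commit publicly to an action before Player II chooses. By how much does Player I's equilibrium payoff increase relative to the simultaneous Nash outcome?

Player II best-responds to each possible Player I move:
- T → Player II plays R (best of 4, 6); Player I gets 4.
- B → Player II plays L (best of 10, 7); Player I gets 2.
Player I's induced payoffs are 4, 2, so Player I commits to T. Subgame-perfect outcome: (T, R) with payoffs (4, 6).
Now find the simultaneous Nash equilibrium.
Player I's best replies: L→B; R→B.
Player II's best replies: T→R; B→L.
The unique mutual best reply is (B, L), giving (2, 10).
Player I's commitment gain: 4 − 2 = 2.

2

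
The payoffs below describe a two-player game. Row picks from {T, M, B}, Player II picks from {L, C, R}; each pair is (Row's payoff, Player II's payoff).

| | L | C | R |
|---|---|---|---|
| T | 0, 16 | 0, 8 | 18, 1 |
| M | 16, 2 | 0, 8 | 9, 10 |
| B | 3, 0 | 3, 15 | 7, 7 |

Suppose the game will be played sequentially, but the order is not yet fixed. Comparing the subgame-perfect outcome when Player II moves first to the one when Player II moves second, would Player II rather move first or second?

first

If Row leads: Player II's best replies are T→L, M→R, B→C; Row's induced payoffs 0, 9, 3; outcome (M, R), payoffs (9, 10).
If Player II leads: Row's best replies are L→M, C→B, R→T; Player II's induced payoffs 2, 15, 1; outcome (B, C), payoffs (3, 15).
Player II gets 15 moving first and 10 moving second, so Player II prefers to move first.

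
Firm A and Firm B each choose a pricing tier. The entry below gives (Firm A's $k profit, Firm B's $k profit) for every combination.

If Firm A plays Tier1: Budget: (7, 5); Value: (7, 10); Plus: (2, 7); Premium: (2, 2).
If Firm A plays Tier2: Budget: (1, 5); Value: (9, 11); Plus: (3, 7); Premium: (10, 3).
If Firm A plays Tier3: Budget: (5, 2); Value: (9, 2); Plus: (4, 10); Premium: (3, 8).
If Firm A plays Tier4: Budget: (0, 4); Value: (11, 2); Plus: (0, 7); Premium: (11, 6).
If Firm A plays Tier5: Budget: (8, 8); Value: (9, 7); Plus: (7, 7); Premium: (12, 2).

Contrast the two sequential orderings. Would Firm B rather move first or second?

second

If Firm A leads: Firm B's best replies are Tier1→Value, Tier2→Value, Tier3→Plus, Tier4→Plus, Tier5→Budget; Firm A's induced payoffs 7, 9, 4, 0, 8; outcome (Tier2, Value), payoffs (9, 11).
If Firm B leads: Firm A's best replies are Budget→Tier5, Value→Tier4, Plus→Tier5, Premium→Tier5; Firm B's induced payoffs 8, 2, 7, 2; outcome (Tier5, Budget), payoffs (8, 8).
Firm B gets 8 moving first and 11 moving second, so Firm B prefers to move second.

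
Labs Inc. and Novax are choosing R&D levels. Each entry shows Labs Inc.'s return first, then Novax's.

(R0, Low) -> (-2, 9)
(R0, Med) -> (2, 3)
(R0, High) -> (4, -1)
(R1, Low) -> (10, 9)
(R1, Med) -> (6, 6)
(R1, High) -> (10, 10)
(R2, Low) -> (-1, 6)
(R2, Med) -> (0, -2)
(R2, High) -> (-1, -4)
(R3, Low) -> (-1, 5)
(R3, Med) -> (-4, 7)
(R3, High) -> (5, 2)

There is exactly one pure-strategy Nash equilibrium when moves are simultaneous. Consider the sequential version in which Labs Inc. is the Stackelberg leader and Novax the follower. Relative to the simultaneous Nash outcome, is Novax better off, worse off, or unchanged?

unchanged

Backward induction with Labs Inc. moving first.
- R0: BR = Low, leader payoff -2.
- R1: BR = High, leader payoff 10.
- R2: BR = Low, leader payoff -1.
- R3: BR = Med, leader payoff -4.
Labs Inc.'s induced payoffs are -2, 10, -1, -4, so Labs Inc. commits to R1. Subgame-perfect outcome: (R1, High) with payoffs (10, 10).
Now find the simultaneous Nash equilibrium.
Labs Inc.'s best replies: Low→R1; Med→R1; High→R1.
Novax's best replies: R0→Low; R1→High; R2→Low; R3→Med.
Only (R1, High) has each player best-responding; Nash payoffs (10, 10).
Novax earns 10 sequentially versus 10 at the Nash outcome: unchanged.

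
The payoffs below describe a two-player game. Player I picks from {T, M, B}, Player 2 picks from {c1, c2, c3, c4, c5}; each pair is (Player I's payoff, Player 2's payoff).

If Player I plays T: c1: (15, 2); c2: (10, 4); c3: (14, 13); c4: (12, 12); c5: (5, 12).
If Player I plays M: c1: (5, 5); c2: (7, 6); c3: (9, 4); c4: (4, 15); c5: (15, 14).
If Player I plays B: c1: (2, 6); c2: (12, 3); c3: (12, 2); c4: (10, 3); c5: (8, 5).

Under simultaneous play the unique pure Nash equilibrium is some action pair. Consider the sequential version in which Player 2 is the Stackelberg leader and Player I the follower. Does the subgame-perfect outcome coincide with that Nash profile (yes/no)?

Work backward from Player I's decision.
- c1: Player I compares 15, 5, 2 and picks T; Player 2 would get 2.
- c2: Player I compares 10, 7, 12 and picks B; Player 2 would get 3.
- c3: Player I compares 14, 9, 12 and picks T; Player 2 would get 13.
- c4: Player I compares 12, 4, 10 and picks T; Player 2 would get 12.
- c5: Player I compares 5, 15, 8 and picks M; Player 2 would get 14.
Among 2, 3, 13, 12, 14, the best is 14 at c5. Subgame-perfect outcome: (M, c5) with payoffs (15, 14).
For the simultaneous game, intersect best replies.
Player I's best replies: c1→T; c2→B; c3→T; c4→T; c5→M.
Player 2's best replies: T→c3; M→c4; B→c1.
The unique mutual best reply is (T, c3), giving (14, 13).
Sequential outcome (M, c5) differs from the Nash profile (T, c3).

no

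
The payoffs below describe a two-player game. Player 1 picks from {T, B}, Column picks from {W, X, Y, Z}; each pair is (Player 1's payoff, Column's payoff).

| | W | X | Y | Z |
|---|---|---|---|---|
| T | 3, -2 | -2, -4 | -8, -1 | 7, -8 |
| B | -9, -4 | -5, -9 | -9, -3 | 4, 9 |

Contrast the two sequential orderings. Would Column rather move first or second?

second

If Player 1 leads: Column's best replies are T→Y, B→Z; Player 1's induced payoffs -8, 4; outcome (B, Z), payoffs (4, 9).
If Column leads: Player 1's best replies are W→T, X→T, Y→T, Z→T; Column's induced payoffs -2, -4, -1, -8; outcome (T, Y), payoffs (-8, -1).
Column gets -1 moving first and 9 moving second, so Column prefers to move second.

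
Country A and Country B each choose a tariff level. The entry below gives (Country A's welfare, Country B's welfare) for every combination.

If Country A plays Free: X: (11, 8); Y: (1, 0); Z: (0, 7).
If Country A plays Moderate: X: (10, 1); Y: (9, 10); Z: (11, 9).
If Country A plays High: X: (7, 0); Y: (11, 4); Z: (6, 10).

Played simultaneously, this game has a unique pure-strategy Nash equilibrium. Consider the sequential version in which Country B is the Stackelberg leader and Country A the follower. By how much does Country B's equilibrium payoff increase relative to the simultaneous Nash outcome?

Country A best-responds to each possible Country B move:
- X → Country A plays Free (best of 11, 10, 7); Country B gets 8.
- Y → Country A plays High (best of 1, 9, 11); Country B gets 4.
- Z → Country A plays Moderate (best of 0, 11, 6); Country B gets 9.
Maximizing over 8, 4, 9, Country B chooses Z. Subgame-perfect outcome: (Moderate, Z) with payoffs (11, 9).
Under simultaneous play:
Country A's best replies: X→Free; Y→High; Z→Moderate.
Country B's best replies: Free→X; Moderate→Y; High→Z.
Only (Free, X) has each player best-responding; Nash payoffs (11, 8).
Country B's commitment gain: 9 − 8 = 1.

1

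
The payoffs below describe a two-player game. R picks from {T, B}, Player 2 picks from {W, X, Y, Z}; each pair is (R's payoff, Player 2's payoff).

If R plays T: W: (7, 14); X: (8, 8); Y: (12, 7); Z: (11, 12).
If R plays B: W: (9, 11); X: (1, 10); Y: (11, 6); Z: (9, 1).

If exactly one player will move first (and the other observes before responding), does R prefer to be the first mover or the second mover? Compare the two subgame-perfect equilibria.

If R leads: Player 2's best replies are T→W, B→W; R's induced payoffs 7, 9; outcome (B, W), payoffs (9, 11).
If Player 2 leads: R's best replies are W→B, X→T, Y→T, Z→T; Player 2's induced payoffs 11, 8, 7, 12; outcome (T, Z), payoffs (11, 12).
R gets 9 moving first and 11 moving second, so R prefers to move second.

second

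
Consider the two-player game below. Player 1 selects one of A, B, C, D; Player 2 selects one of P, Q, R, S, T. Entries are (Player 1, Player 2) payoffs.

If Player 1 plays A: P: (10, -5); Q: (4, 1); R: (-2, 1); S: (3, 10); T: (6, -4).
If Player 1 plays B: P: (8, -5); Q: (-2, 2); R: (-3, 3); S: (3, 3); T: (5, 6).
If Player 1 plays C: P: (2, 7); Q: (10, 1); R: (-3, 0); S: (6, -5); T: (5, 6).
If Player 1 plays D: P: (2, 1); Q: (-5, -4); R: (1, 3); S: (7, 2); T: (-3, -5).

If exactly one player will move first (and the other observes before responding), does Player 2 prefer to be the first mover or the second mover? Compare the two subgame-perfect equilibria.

If Player 1 leads: Player 2's best replies are A→S, B→T, C→P, D→R; Player 1's induced payoffs 3, 5, 2, 1; outcome (B, T), payoffs (5, 6).
If Player 2 leads: Player 1's best replies are P→A, Q→C, R→D, S→D, T→A; Player 2's induced payoffs -5, 1, 3, 2, -4; outcome (D, R), payoffs (1, 3).
Player 2 gets 3 moving first and 6 moving second, so Player 2 prefers to move second.

second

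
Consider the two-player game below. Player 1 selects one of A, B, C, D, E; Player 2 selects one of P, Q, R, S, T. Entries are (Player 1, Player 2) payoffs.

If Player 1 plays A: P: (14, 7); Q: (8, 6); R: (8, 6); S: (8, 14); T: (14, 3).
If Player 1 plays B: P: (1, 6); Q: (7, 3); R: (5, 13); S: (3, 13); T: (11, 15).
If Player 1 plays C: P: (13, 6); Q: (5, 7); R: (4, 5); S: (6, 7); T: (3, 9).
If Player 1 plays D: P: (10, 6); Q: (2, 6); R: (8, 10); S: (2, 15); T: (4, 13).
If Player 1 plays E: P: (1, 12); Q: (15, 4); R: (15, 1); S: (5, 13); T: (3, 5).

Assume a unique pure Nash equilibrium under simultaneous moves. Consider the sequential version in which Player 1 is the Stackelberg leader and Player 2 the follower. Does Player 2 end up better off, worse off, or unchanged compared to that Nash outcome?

better off

Solve by backward induction (Player 1 leads).
- A: BR = S, leader payoff 8.
- B: BR = T, leader payoff 11.
- C: BR = T, leader payoff 3.
- D: BR = S, leader payoff 2.
- E: BR = S, leader payoff 5.
Among 8, 11, 3, 2, 5, the best is 11 at B. Subgame-perfect outcome: (B, T) with payoffs (11, 15).
Now find the simultaneous Nash equilibrium.
Player 1's best replies: P→A; Q→E; R→E; S→A; T→A.
Player 2's best replies: A→S; B→T; C→T; D→S; E→S.
The unique mutual best reply is (A, S), giving (8, 14).
Player 2 earns 15 sequentially versus 14 at the Nash outcome: better off.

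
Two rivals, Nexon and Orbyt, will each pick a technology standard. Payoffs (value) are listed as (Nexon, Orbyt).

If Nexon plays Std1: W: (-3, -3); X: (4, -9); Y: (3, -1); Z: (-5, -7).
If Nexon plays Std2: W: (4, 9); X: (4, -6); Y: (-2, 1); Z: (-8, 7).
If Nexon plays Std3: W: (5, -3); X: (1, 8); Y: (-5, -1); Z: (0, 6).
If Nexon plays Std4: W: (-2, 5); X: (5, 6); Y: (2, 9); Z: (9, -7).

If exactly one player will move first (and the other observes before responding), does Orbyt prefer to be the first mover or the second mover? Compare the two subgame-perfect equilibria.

second

If Nexon leads: Orbyt's best replies are Std1→Y, Std2→W, Std3→X, Std4→Y; Nexon's induced payoffs 3, 4, 1, 2; outcome (Std2, W), payoffs (4, 9).
If Orbyt leads: Nexon's best replies are W→Std3, X→Std4, Y→Std1, Z→Std4; Orbyt's induced payoffs -3, 6, -1, -7; outcome (Std4, X), payoffs (5, 6).
Orbyt gets 6 moving first and 9 moving second, so Orbyt prefers to move second.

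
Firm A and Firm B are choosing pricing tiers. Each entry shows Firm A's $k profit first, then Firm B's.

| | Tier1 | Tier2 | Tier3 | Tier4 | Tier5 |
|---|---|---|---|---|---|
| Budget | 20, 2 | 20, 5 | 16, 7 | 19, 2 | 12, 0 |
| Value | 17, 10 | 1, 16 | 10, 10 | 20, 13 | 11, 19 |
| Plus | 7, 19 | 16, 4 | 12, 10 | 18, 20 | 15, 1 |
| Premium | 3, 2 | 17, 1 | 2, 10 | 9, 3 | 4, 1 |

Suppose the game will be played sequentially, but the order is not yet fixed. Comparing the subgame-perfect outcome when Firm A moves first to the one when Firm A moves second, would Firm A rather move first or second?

If Firm A leads: Firm B's best replies are Budget→Tier3, Value→Tier5, Plus→Tier4, Premium→Tier3; Firm A's induced payoffs 16, 11, 18, 2; outcome (Plus, Tier4), payoffs (18, 20).
If Firm B leads: Firm A's best replies are Tier1→Budget, Tier2→Budget, Tier3→Budget, Tier4→Value, Tier5→Plus; Firm B's induced payoffs 2, 5, 7, 13, 1; outcome (Value, Tier4), payoffs (20, 13).
Firm A gets 18 moving first and 20 moving second, so Firm A prefers to move second.

second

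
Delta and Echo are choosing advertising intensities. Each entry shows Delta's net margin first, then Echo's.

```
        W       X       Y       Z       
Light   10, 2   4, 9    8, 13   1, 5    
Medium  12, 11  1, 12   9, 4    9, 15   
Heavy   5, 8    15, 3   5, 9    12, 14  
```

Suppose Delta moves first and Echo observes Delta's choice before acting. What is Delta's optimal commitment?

Echo best-responds to each possible Delta move:
- Light → Echo plays Y (best of 2, 9, 13, 5); Delta gets 8.
- Medium → Echo plays Z (best of 11, 12, 4, 15); Delta gets 9.
- Heavy → Echo plays Z (best of 8, 3, 9, 14); Delta gets 12.
Delta's induced payoffs are 8, 9, 12, so Delta commits to Heavy. Subgame-perfect outcome: (Heavy, Z) with payoffs (12, 14).

Heavy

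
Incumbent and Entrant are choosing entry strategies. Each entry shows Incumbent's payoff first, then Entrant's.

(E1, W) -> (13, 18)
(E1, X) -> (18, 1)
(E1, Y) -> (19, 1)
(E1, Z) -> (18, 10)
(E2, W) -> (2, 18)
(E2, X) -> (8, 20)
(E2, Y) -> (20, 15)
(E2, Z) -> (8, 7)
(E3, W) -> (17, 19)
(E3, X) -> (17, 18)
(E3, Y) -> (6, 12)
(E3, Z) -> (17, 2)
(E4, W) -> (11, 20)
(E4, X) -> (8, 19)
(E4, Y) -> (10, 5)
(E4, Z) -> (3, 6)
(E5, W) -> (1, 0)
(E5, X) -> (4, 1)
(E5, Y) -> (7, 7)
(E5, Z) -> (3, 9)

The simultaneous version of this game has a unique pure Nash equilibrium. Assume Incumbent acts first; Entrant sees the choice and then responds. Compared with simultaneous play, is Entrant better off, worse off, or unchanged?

unchanged

Solve by backward induction (Incumbent leads).
- E1: BR = W, leader payoff 13.
- E2: BR = X, leader payoff 8.
- E3: BR = W, leader payoff 17.
- E4: BR = W, leader payoff 11.
- E5: BR = Z, leader payoff 3.
Incumbent's induced payoffs are 13, 8, 17, 11, 3, so Incumbent commits to E3. Subgame-perfect outcome: (E3, W) with payoffs (17, 19).
Now find the simultaneous Nash equilibrium.
Incumbent's best replies: W→E3; X→E1; Y→E2; Z→E1.
Entrant's best replies: E1→W; E2→X; E3→W; E4→W; E5→Z.
The unique mutual best reply is (E3, W), giving (17, 19).
Entrant earns 19 sequentially versus 19 at the Nash outcome: unchanged.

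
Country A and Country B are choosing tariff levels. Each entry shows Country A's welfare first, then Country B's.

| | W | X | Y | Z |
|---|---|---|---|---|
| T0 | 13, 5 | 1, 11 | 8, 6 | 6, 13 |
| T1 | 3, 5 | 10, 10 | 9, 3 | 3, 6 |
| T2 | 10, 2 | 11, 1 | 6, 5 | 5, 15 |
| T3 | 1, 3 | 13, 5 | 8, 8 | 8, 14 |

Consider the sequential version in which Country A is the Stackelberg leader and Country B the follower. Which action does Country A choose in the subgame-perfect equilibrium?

T1

Solve by backward induction (Country A leads).
- T0: Country B compares 5, 11, 6, 13 and picks Z; Country A would get 6.
- T1: Country B compares 5, 10, 3, 6 and picks X; Country A would get 10.
- T2: Country B compares 2, 1, 5, 15 and picks Z; Country A would get 5.
- T3: Country B compares 3, 5, 8, 14 and picks Z; Country A would get 8.
Among 6, 10, 5, 8, the best is 10 at T1. Subgame-perfect outcome: (T1, X) with payoffs (10, 10).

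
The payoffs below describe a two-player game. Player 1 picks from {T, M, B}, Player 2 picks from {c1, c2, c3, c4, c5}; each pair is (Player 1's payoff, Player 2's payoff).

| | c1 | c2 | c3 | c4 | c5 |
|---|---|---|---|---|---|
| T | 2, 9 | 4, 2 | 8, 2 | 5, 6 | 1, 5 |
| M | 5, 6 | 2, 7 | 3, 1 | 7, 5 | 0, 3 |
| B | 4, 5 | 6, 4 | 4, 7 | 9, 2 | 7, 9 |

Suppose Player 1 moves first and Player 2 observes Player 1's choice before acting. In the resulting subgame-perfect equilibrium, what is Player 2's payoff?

Backward induction with Player 1 moving first.
- T: BR = c1, leader payoff 2.
- M: BR = c2, leader payoff 2.
- B: BR = c5, leader payoff 7.
Among 2, 2, 7, the best is 7 at B. Subgame-perfect outcome: (B, c5) with payoffs (7, 9).

9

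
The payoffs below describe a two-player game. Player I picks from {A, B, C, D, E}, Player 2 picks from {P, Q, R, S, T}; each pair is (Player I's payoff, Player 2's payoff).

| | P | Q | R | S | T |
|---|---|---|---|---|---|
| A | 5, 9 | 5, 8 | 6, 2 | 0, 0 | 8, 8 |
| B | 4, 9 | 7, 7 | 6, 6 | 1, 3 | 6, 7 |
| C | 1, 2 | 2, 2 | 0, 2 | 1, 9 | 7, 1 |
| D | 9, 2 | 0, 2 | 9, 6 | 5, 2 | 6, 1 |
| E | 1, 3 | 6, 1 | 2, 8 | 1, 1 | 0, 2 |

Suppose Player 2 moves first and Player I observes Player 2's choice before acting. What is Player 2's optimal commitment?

T

Solve by backward induction (Player 2 leads).
- P: BR = D, leader payoff 2.
- Q: BR = B, leader payoff 7.
- R: BR = D, leader payoff 6.
- S: BR = D, leader payoff 2.
- T: BR = A, leader payoff 8.
Player 2's induced payoffs are 2, 7, 6, 2, 8, so Player 2 commits to T. Subgame-perfect outcome: (A, T) with payoffs (8, 8).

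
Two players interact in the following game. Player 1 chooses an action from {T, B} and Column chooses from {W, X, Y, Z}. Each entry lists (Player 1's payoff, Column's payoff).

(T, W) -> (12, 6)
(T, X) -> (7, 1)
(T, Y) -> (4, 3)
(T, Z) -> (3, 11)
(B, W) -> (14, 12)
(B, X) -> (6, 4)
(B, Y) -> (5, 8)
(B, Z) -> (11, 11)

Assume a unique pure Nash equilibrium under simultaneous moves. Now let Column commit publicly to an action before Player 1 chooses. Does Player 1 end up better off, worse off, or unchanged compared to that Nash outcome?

Backward induction with Column moving first.
- W: BR = B, leader payoff 12.
- X: BR = T, leader payoff 1.
- Y: BR = B, leader payoff 8.
- Z: BR = B, leader payoff 11.
Maximizing over 12, 1, 8, 11, Column chooses W. Subgame-perfect outcome: (B, W) with payoffs (14, 12).
Under simultaneous play:
Player 1's best replies: W→B; X→T; Y→B; Z→B.
Column's best replies: T→Z; B→W.
The unique mutual best reply is (B, W), giving (14, 12).
Player 1 earns 14 sequentially versus 14 at the Nash outcome: unchanged.

unchanged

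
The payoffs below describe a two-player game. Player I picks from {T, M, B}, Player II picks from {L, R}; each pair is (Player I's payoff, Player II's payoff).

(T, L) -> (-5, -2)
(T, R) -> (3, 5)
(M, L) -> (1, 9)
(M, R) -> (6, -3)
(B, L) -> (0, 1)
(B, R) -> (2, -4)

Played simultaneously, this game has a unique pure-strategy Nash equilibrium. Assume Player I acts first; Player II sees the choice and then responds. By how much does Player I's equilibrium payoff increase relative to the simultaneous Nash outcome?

Solve by backward induction (Player I leads).
- T: Player II compares -2, 5 and picks R; Player I would get 3.
- M: Player II compares 9, -3 and picks L; Player I would get 1.
- B: Player II compares 1, -4 and picks L; Player I would get 0.
Maximizing over 3, 1, 0, Player I chooses T. Subgame-perfect outcome: (T, R) with payoffs (3, 5).
Under simultaneous play:
Player I's best replies: L→M; R→M.
Player II's best replies: T→R; M→L; B→L.
Only (M, L) has each player best-responding; Nash payoffs (1, 9).
Player I's commitment gain: 3 − 1 = 2.

2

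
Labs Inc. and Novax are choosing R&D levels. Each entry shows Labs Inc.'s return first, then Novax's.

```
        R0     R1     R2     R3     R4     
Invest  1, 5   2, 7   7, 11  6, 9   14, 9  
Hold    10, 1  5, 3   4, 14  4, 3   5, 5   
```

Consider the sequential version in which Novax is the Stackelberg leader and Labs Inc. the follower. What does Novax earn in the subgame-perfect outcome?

11

Solve by backward induction (Novax leads).
- R0 → Labs Inc. plays Hold (best of 1, 10); Novax gets 1.
- R1 → Labs Inc. plays Hold (best of 2, 5); Novax gets 3.
- R2 → Labs Inc. plays Invest (best of 7, 4); Novax gets 11.
- R3 → Labs Inc. plays Invest (best of 6, 4); Novax gets 9.
- R4 → Labs Inc. plays Invest (best of 14, 5); Novax gets 9.
Maximizing over 1, 3, 11, 9, 9, Novax chooses R2. Subgame-perfect outcome: (Invest, R2) with payoffs (7, 11).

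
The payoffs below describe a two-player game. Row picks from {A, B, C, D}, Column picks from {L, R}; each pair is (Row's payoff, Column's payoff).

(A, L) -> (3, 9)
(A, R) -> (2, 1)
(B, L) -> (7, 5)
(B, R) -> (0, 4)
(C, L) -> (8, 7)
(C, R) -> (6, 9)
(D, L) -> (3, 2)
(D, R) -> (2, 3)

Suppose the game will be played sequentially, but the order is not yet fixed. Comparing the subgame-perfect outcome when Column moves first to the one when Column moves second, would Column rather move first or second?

first

If Row leads: Column's best replies are A→L, B→L, C→R, D→R; Row's induced payoffs 3, 7, 6, 2; outcome (B, L), payoffs (7, 5).
If Column leads: Row's best replies are L→C, R→C; Column's induced payoffs 7, 9; outcome (C, R), payoffs (6, 9).
Column gets 9 moving first and 5 moving second, so Column prefers to move first.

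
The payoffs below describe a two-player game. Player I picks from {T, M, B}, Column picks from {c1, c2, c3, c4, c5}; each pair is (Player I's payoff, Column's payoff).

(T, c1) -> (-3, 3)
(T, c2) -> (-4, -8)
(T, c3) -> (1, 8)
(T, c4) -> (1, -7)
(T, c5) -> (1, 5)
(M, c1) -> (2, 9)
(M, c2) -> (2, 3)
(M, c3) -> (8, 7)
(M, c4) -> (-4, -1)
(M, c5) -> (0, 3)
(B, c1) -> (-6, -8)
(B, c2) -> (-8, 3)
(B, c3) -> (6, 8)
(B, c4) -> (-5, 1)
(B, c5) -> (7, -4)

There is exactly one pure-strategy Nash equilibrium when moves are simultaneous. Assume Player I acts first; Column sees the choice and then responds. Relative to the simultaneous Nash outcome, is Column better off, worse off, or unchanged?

Backward induction with Player I moving first.
- T: BR = c3, leader payoff 1.
- M: BR = c1, leader payoff 2.
- B: BR = c3, leader payoff 6.
Maximizing over 1, 2, 6, Player I chooses B. Subgame-perfect outcome: (B, c3) with payoffs (6, 8).
For the simultaneous game, intersect best replies.
Player I's best replies: c1→M; c2→M; c3→M; c4→T; c5→B.
Column's best replies: T→c3; M→c1; B→c3.
Only (M, c1) has each player best-responding; Nash payoffs (2, 9).
Column earns 8 sequentially versus 9 at the Nash outcome: worse off.

worse off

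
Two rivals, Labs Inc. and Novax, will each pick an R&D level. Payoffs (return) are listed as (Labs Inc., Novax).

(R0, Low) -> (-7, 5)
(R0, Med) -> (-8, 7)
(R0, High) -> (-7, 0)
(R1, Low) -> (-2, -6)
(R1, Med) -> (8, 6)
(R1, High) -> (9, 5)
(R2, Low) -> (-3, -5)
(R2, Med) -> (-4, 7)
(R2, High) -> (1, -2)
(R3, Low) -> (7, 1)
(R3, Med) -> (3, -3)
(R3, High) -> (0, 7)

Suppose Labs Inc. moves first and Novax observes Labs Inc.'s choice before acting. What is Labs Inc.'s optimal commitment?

Backward induction with Labs Inc. moving first.
- R0: BR = Med, leader payoff -8.
- R1: BR = Med, leader payoff 8.
- R2: BR = Med, leader payoff -4.
- R3: BR = High, leader payoff 0.
Labs Inc.'s induced payoffs are -8, 8, -4, 0, so Labs Inc. commits to R1. Subgame-perfect outcome: (R1, Med) with payoffs (8, 6).

R1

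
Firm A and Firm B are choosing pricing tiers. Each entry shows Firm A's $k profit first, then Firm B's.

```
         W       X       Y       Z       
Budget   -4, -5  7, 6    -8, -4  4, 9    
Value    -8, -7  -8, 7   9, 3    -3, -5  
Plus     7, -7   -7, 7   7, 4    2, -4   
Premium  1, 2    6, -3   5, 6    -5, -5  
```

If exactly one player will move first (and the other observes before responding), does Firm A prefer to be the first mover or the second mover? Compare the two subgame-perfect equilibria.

first

If Firm A leads: Firm B's best replies are Budget→Z, Value→X, Plus→X, Premium→Y; Firm A's induced payoffs 4, -8, -7, 5; outcome (Premium, Y), payoffs (5, 6).
If Firm B leads: Firm A's best replies are W→Plus, X→Budget, Y→Value, Z→Budget; Firm B's induced payoffs -7, 6, 3, 9; outcome (Budget, Z), payoffs (4, 9).
Firm A gets 5 moving first and 4 moving second, so Firm A prefers to move first.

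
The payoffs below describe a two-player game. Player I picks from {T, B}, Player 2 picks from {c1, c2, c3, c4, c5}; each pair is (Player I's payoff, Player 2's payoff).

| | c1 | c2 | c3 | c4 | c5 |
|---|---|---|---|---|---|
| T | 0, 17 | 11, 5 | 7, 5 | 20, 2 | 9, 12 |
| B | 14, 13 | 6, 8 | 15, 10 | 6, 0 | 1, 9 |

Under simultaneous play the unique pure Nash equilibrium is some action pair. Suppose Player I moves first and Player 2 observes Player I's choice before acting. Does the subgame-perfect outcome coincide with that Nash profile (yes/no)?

yes

Work backward from Player 2's decision.
- T: Player 2 compares 17, 5, 5, 2, 12 and picks c1; Player I would get 0.
- B: Player 2 compares 13, 8, 10, 0, 9 and picks c1; Player I would get 14.
Among 0, 14, the best is 14 at B. Subgame-perfect outcome: (B, c1) with payoffs (14, 13).
For the simultaneous game, intersect best replies.
Player I's best replies: c1→B; c2→T; c3→B; c4→T; c5→T.
Player 2's best replies: T→c1; B→c1.
The unique mutual best reply is (B, c1), giving (14, 13).
Sequential outcome (B, c1) coincides with the Nash profile (B, c1).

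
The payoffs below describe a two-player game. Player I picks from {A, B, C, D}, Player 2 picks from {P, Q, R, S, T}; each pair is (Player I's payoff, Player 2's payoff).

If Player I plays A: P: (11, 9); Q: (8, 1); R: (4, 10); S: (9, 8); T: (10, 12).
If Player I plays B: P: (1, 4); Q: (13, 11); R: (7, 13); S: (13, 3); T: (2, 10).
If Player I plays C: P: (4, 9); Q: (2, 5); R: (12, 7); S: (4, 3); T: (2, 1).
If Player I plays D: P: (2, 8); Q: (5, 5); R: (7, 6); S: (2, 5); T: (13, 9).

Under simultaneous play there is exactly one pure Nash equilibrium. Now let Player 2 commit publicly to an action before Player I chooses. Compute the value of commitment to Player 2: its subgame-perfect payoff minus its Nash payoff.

Solve by backward induction (Player 2 leads).
- P → Player I plays A (best of 11, 1, 4, 2); Player 2 gets 9.
- Q → Player I plays B (best of 8, 13, 2, 5); Player 2 gets 11.
- R → Player I plays C (best of 4, 7, 12, 7); Player 2 gets 7.
- S → Player I plays B (best of 9, 13, 4, 2); Player 2 gets 3.
- T → Player I plays D (best of 10, 2, 2, 13); Player 2 gets 9.
Maximizing over 9, 11, 7, 3, 9, Player 2 chooses Q. Subgame-perfect outcome: (B, Q) with payoffs (13, 11).
Now find the simultaneous Nash equilibrium.
Player I's best replies: P→A; Q→B; R→C; S→B; T→D.
Player 2's best replies: A→T; B→R; C→P; D→T.
Only (D, T) has each player best-responding; Nash payoffs (13, 9).
Player 2's commitment gain: 11 − 9 = 2.

2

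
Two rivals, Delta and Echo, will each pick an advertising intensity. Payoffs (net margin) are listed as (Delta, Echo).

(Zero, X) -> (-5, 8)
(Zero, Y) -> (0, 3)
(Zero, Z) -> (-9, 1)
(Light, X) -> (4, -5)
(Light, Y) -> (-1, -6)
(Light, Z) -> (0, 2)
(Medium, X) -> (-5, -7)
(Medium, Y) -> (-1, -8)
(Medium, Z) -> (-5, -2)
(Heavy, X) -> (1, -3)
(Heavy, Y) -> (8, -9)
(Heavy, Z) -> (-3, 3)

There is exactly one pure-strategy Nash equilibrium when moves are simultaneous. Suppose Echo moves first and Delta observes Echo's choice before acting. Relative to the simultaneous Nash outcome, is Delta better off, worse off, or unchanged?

Solve by backward induction (Echo leads).
- X: Delta compares -5, 4, -5, 1 and picks Light; Echo would get -5.
- Y: Delta compares 0, -1, -1, 8 and picks Heavy; Echo would get -9.
- Z: Delta compares -9, 0, -5, -3 and picks Light; Echo would get 2.
Maximizing over -5, -9, 2, Echo chooses Z. Subgame-perfect outcome: (Light, Z) with payoffs (0, 2).
For the simultaneous game, intersect best replies.
Delta's best replies: X→Light; Y→Heavy; Z→Light.
Echo's best replies: Zero→X; Light→Z; Medium→Z; Heavy→Z.
The unique mutual best reply is (Light, Z), giving (0, 2).
Delta earns 0 sequentially versus 0 at the Nash outcome: unchanged.

unchanged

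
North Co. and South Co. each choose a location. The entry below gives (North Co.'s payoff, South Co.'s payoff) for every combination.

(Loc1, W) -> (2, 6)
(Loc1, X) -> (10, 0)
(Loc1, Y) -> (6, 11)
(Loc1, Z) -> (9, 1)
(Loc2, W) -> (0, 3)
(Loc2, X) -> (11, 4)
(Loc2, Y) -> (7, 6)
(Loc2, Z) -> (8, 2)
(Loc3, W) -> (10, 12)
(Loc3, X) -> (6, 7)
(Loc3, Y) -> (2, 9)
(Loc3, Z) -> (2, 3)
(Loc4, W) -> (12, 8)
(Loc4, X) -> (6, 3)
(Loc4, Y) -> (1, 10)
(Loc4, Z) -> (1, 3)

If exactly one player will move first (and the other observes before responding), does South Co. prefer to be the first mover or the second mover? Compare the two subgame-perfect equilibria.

If North Co. leads: South Co.'s best replies are Loc1→Y, Loc2→Y, Loc3→W, Loc4→Y; North Co.'s induced payoffs 6, 7, 10, 1; outcome (Loc3, W), payoffs (10, 12).
If South Co. leads: North Co.'s best replies are W→Loc4, X→Loc2, Y→Loc2, Z→Loc1; South Co.'s induced payoffs 8, 4, 6, 1; outcome (Loc4, W), payoffs (12, 8).
South Co. gets 8 moving first and 12 moving second, so South Co. prefers to move second.

second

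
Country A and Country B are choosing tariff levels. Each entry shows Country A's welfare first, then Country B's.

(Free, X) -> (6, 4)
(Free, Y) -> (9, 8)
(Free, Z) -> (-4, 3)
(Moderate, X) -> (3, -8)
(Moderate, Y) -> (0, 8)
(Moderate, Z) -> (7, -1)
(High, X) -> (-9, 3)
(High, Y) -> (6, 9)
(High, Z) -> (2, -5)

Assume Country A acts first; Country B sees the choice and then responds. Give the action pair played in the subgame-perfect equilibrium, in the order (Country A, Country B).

(Free, Y)

Work backward from Country B's decision.
- Free: Country B compares 4, 8, 3 and picks Y; Country A would get 9.
- Moderate: Country B compares -8, 8, -1 and picks Y; Country A would get 0.
- High: Country B compares 3, 9, -5 and picks Y; Country A would get 6.
Maximizing over 9, 0, 6, Country A chooses Free. Subgame-perfect outcome: (Free, Y) with payoffs (9, 8).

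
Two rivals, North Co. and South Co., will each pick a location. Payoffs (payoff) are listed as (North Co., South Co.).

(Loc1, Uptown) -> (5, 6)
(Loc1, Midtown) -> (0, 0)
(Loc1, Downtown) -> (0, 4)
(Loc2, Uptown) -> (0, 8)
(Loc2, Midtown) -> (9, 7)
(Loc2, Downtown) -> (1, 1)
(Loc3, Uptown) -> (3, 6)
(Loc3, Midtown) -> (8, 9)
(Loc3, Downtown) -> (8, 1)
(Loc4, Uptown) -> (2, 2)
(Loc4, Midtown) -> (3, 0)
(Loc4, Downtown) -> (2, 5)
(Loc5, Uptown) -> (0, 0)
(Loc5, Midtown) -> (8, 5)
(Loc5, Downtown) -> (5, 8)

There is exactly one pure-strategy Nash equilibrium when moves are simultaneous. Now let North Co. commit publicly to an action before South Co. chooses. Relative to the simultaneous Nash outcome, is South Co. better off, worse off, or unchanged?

better off

Solve by backward induction (North Co. leads).
- Loc1: BR = Uptown, leader payoff 5.
- Loc2: BR = Uptown, leader payoff 0.
- Loc3: BR = Midtown, leader payoff 8.
- Loc4: BR = Downtown, leader payoff 2.
- Loc5: BR = Downtown, leader payoff 5.
Maximizing over 5, 0, 8, 2, 5, North Co. chooses Loc3. Subgame-perfect outcome: (Loc3, Midtown) with payoffs (8, 9).
Under simultaneous play:
North Co.'s best replies: Uptown→Loc1; Midtown→Loc2; Downtown→Loc3.
South Co.'s best replies: Loc1→Uptown; Loc2→Uptown; Loc3→Midtown; Loc4→Downtown; Loc5→Downtown.
Only (Loc1, Uptown) has each player best-responding; Nash payoffs (5, 6).
South Co. earns 9 sequentially versus 6 at the Nash outcome: better off.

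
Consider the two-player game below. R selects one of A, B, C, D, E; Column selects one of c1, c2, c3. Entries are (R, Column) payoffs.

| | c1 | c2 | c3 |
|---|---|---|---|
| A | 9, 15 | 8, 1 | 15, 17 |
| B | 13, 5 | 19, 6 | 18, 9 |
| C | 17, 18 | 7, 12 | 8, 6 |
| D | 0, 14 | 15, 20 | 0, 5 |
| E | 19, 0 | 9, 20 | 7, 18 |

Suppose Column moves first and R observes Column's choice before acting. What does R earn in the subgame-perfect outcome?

18

Backward induction with Column moving first.
- c1 → R plays E (best of 9, 13, 17, 0, 19); Column gets 0.
- c2 → R plays B (best of 8, 19, 7, 15, 9); Column gets 6.
- c3 → R plays B (best of 15, 18, 8, 0, 7); Column gets 9.
Among 0, 6, 9, the best is 9 at c3. Subgame-perfect outcome: (B, c3) with payoffs (18, 9).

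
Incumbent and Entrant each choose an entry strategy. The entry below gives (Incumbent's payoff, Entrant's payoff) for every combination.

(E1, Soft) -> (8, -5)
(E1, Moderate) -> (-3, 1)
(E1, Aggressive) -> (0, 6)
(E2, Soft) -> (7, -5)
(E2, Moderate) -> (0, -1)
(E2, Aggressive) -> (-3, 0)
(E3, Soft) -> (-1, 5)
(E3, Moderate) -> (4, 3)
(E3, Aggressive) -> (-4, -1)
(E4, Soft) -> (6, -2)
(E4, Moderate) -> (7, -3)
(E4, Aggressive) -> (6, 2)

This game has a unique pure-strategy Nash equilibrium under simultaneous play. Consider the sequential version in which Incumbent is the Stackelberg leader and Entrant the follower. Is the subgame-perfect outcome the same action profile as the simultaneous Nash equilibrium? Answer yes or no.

yes

Work backward from Entrant's decision.
- E1: Entrant compares -5, 1, 6 and picks Aggressive; Incumbent would get 0.
- E2: Entrant compares -5, -1, 0 and picks Aggressive; Incumbent would get -3.
- E3: Entrant compares 5, 3, -1 and picks Soft; Incumbent would get -1.
- E4: Entrant compares -2, -3, 2 and picks Aggressive; Incumbent would get 6.
Among 0, -3, -1, 6, the best is 6 at E4. Subgame-perfect outcome: (E4, Aggressive) with payoffs (6, 2).
Now find the simultaneous Nash equilibrium.
Incumbent's best replies: Soft→E1; Moderate→E4; Aggressive→E4.
Entrant's best replies: E1→Aggressive; E2→Aggressive; E3→Soft; E4→Aggressive.
Only (E4, Aggressive) has each player best-responding; Nash payoffs (6, 2).
Sequential outcome (E4, Aggressive) coincides with the Nash profile (E4, Aggressive).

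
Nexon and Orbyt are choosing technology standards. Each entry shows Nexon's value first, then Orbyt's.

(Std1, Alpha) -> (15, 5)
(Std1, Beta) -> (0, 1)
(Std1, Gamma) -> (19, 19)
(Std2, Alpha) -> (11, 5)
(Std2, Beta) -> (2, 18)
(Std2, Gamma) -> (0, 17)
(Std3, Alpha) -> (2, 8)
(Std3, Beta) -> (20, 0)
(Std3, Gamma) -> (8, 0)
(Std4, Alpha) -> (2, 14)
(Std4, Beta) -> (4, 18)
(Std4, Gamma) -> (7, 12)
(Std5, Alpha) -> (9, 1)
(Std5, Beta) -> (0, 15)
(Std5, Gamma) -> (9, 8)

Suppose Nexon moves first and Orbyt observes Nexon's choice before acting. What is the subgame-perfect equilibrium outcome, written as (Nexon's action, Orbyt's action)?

Backward induction with Nexon moving first.
- Std1 → Orbyt plays Gamma (best of 5, 1, 19); Nexon gets 19.
- Std2 → Orbyt plays Beta (best of 5, 18, 17); Nexon gets 2.
- Std3 → Orbyt plays Alpha (best of 8, 0, 0); Nexon gets 2.
- Std4 → Orbyt plays Beta (best of 14, 18, 12); Nexon gets 4.
- Std5 → Orbyt plays Beta (best of 1, 15, 8); Nexon gets 0.
Maximizing over 19, 2, 2, 4, 0, Nexon chooses Std1. Subgame-perfect outcome: (Std1, Gamma) with payoffs (19, 19).

(Std1, Gamma)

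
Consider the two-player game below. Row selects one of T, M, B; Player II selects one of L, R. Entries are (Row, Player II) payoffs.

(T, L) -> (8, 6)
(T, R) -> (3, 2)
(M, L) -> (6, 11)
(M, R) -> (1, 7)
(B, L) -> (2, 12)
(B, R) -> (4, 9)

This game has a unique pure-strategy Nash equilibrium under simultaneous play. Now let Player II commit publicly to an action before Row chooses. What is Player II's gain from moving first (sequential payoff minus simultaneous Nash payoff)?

Solve by backward induction (Player II leads).
- L → Row plays T (best of 8, 6, 2); Player II gets 6.
- R → Row plays B (best of 3, 1, 4); Player II gets 9.
Player II's induced payoffs are 6, 9, so Player II commits to R. Subgame-perfect outcome: (B, R) with payoffs (4, 9).
Now find the simultaneous Nash equilibrium.
Row's best replies: L→T; R→B.
Player II's best replies: T→L; M→L; B→L.
The unique mutual best reply is (T, L), giving (8, 6).
Player II's commitment gain: 9 − 6 = 3.

3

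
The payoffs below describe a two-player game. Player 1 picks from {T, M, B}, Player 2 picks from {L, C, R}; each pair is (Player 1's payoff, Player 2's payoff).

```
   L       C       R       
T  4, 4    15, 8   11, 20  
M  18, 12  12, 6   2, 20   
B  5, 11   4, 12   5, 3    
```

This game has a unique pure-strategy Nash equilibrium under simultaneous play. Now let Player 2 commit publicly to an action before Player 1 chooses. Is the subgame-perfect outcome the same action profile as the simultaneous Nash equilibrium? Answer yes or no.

Solve by backward induction (Player 2 leads).
- L → Player 1 plays M (best of 4, 18, 5); Player 2 gets 12.
- C → Player 1 plays T (best of 15, 12, 4); Player 2 gets 8.
- R → Player 1 plays T (best of 11, 2, 5); Player 2 gets 20.
Player 2's induced payoffs are 12, 8, 20, so Player 2 commits to R. Subgame-perfect outcome: (T, R) with payoffs (11, 20).
Under simultaneous play:
Player 1's best replies: L→M; C→T; R→T.
Player 2's best replies: T→R; M→R; B→C.
The unique mutual best reply is (T, R), giving (11, 20).
Sequential outcome (T, R) coincides with the Nash profile (T, R).

yes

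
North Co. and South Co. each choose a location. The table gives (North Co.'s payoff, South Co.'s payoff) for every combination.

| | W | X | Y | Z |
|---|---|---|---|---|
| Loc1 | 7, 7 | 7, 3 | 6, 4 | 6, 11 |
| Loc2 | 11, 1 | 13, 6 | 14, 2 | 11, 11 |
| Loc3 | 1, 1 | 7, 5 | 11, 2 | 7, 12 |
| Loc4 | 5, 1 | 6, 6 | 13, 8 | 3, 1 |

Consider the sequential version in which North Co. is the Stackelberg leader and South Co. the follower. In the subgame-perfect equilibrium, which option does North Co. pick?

Loc4

South Co. best-responds to each possible North Co. move:
- Loc1 → South Co. plays Z (best of 7, 3, 4, 11); North Co. gets 6.
- Loc2 → South Co. plays Z (best of 1, 6, 2, 11); North Co. gets 11.
- Loc3 → South Co. plays Z (best of 1, 5, 2, 12); North Co. gets 7.
- Loc4 → South Co. plays Y (best of 1, 6, 8, 1); North Co. gets 13.
North Co.'s induced payoffs are 6, 11, 7, 13, so North Co. commits to Loc4. Subgame-perfect outcome: (Loc4, Y) with payoffs (13, 8).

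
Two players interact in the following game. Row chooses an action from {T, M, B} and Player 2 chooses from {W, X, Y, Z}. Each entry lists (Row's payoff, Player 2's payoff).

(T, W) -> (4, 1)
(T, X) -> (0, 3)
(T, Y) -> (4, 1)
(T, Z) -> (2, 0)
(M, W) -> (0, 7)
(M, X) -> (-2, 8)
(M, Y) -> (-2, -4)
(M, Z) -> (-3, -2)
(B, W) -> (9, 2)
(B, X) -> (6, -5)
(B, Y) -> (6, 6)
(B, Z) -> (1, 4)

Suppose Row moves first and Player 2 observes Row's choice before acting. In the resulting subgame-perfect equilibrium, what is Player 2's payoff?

6

Backward induction with Row moving first.
- T → Player 2 plays X (best of 1, 3, 1, 0); Row gets 0.
- M → Player 2 plays X (best of 7, 8, -4, -2); Row gets -2.
- B → Player 2 plays Y (best of 2, -5, 6, 4); Row gets 6.
Among 0, -2, 6, the best is 6 at B. Subgame-perfect outcome: (B, Y) with payoffs (6, 6).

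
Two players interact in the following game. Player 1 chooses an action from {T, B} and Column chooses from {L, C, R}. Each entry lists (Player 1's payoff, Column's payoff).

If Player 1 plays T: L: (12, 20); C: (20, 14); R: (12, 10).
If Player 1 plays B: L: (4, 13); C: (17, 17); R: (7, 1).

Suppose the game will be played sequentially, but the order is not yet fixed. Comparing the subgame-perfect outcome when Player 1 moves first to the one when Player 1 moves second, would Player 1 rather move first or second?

If Player 1 leads: Column's best replies are T→L, B→C; Player 1's induced payoffs 12, 17; outcome (B, C), payoffs (17, 17).
If Column leads: Player 1's best replies are L→T, C→T, R→T; Column's induced payoffs 20, 14, 10; outcome (T, L), payoffs (12, 20).
Player 1 gets 17 moving first and 12 moving second, so Player 1 prefers to move first.

first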